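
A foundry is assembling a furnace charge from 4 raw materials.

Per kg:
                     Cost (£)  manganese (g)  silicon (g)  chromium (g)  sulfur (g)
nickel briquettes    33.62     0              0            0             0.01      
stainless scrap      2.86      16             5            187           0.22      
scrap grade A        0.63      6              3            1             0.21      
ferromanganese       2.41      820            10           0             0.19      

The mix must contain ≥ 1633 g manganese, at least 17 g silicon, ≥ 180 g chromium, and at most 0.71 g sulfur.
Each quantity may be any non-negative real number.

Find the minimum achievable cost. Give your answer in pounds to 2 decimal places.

£7.51

Let x1 = kg of nickel briquettes, x2 = kg of stainless scrap, x3 = kg of scrap grade A, x4 = kg of ferromanganese.
min 33.62x1 + 2.86x2 + 0.63x3 + 2.41x4 with:
  16x2 + 6x3 + 820x4 ≥ 1633   (manganese)
  5x2 + 3x3 + 10x4 ≥ 17   (silicon)
  187x2 + 1x3 ≥ 180   (chromium)
  0.01x1 + 0.22x2 + 0.21x3 + 0.19x4 ≤ 0.71   (sulfur)
  x1, x2, x3, x4 ≥ 0.
At the optimum only stainless scrap, ferromanganese are positive (nickel briquettes, scrap grade A = 0). Binding constraints: manganese and chromium.
That vertex is x2 = 0.9626, x4 = 1.973.
Objective = 2.86·0.9626 + 2.41·1.973 = 7.5080.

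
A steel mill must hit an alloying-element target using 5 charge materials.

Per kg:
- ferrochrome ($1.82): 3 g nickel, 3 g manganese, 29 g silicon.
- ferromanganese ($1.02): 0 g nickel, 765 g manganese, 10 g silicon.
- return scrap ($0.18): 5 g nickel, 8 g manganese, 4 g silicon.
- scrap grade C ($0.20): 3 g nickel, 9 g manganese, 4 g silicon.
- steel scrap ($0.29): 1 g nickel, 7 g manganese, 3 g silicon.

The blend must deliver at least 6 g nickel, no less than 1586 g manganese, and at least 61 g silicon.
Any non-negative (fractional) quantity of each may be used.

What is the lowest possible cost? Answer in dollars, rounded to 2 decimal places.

Let x1 = kg of ferrochrome, x2 = kg of ferromanganese, x3 = kg of return scrap, x4 = kg of scrap grade C, x5 = kg of steel scrap.
min 1.82x1 + 1.02x2 + 0.18x3 + 0.2x4 + 0.29x5 subject to:
  3x1 + 5x3 + 3x4 + 1x5 ≥ 6   (nickel)
  3x1 + 765x2 + 8x3 + 9x4 + 7x5 ≥ 1586   (manganese)
  29x1 + 10x2 + 4x3 + 4x4 + 3x5 ≥ 61   (silicon)
  x1, x2, x3, x4, x5 ≥ 0.
The cheapest feasible vertex uses only ferromanganese, return scrap; ferrochrome, scrap grade C, steel scrap are not used. The manganese and silicon requirements are met with equality.
Solving gives x2 = 1.965, x3 = 10.34.
Total cost: 1.02·1.965 + 0.18·10.34 = 3.8655.

$3.87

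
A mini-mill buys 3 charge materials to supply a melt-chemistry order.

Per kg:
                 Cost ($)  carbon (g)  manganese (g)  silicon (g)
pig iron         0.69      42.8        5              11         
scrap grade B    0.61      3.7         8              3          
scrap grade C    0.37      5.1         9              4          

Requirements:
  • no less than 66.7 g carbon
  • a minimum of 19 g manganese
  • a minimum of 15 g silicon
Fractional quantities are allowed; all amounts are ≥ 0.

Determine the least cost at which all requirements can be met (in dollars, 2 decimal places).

Let x1 = kg of pig iron, x2 = kg of scrap grade B, x3 = kg of scrap grade C.
Minimize 0.69x1 + 0.61x2 + 0.37x3 with:
  42.8x1 + 3.7x2 + 5.1x3 ≥ 66.7   (carbon)
  5x1 + 8x2 + 9x3 ≥ 19   (manganese)
  11x1 + 3x2 + 4x3 ≥ 15   (silicon)
  x1, x2, x3 ≥ 0.
The minimum-cost mix takes nothing from scrap grade B — only pig iron, scrap grade C. Binding constraints: carbon and manganese.
So pig iron = 1.399 kg, scrap grade C = 1.334 kg.
Cost = 0.69·1.399 + 0.37·1.334 = 1.4589.

$1.46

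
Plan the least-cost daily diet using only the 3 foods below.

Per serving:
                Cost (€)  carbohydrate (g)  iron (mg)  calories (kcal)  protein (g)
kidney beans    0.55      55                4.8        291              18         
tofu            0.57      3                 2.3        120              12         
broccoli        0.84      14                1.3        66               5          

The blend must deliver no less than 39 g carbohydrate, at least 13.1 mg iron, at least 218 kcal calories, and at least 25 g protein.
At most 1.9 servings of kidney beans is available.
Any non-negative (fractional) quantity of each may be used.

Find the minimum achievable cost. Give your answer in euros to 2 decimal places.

This is a linear program. Let x1 = servings of kidney beans, x2 = servings of tofu, x3 = servings of broccoli.
Minimize 0.55x1 + 0.57x2 + 0.84x3 subject to:
  55x1 + 3x2 + 14x3 ≥ 39   (carbohydrate)
  4.8x1 + 2.3x2 + 1.3x3 ≥ 13.1   (iron)
  291x1 + 120x2 + 66x3 ≥ 218   (calories)
  18x1 + 12x2 + 5x3 ≥ 25   (protein)
  x1 ≤ 1.9
  x1, x2, x3 ≥ 0.
The minimum-cost mix takes nothing from broccoli — only kidney beans, tofu. Binding constraints: iron and the kidney beans cap.
That vertex is x1 = 1.9, x2 = 1.73.
Cost = 0.55·1.9 + 0.57·1.73 = 2.0311.

€2.03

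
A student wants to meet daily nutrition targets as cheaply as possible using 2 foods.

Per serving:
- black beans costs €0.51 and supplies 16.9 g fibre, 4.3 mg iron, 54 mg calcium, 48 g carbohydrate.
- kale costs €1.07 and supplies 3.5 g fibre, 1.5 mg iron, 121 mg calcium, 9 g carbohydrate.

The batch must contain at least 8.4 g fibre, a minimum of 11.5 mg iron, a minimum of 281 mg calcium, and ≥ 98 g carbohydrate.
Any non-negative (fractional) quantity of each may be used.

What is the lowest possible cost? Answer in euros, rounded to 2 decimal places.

Let x1 = servings of black beans, x2 = servings of kale.
Minimize 0.51x1 + 1.07x2 with:
  16.9x1 + 3.5x2 ≥ 8.4   (fibre)
  4.3x1 + 1.5x2 ≥ 11.5   (iron)
  54x1 + 121x2 ≥ 281   (calcium)
  48x1 + 9x2 ≥ 98   (carbohydrate)
  x1, x2 ≥ 0.
Both inputs are positive at the optimum. Binding constraints: iron and calcium.
So black beans = 2.208 servings, kale = 1.337 servings.
Hence cost = 0.51·2.208 + 1.07·1.337 = €2.5567.

€2.56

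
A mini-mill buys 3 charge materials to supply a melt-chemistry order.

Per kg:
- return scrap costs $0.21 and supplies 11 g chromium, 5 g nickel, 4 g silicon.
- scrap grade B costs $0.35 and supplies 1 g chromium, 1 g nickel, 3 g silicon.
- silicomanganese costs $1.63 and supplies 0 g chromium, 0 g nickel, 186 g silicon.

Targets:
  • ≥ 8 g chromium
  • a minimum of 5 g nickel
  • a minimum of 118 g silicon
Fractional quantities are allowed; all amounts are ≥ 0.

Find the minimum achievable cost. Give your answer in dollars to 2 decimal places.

$1.21

Let x1 = kg of return scrap, x2 = kg of scrap grade B, x3 = kg of silicomanganese.
min 0.21x1 + 0.35x2 + 1.63x3 subject to:
  11x1 + 1x2 ≥ 8   (chromium)
  5x1 + 1x2 ≥ 5   (nickel)
  4x1 + 3x2 + 186x3 ≥ 118   (silicon)
  x1, x2, x3 ≥ 0.
At the optimum only return scrap, silicomanganese are positive (scrap grade B = 0). The nickel and silicon requirements are met with equality.
Optimal quantities: return scrap = 1 kg, silicomanganese = 0.6129 kg.
Objective = 0.21·1 + 1.63·0.6129 = 1.2090.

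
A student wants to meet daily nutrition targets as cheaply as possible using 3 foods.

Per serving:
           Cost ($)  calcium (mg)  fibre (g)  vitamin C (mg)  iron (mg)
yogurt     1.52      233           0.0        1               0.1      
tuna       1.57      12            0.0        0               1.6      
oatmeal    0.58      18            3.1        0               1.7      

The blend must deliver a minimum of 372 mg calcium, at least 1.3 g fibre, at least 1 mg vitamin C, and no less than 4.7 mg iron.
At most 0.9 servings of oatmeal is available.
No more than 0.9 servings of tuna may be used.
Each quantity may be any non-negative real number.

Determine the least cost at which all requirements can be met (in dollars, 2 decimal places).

$28.23

Let x1 = servings of yogurt, x2 = servings of tuna, x3 = servings of oatmeal.
Minimize 1.52x1 + 1.57x2 + 0.58x3 s.t.:
  233x1 + 12x2 + 18x3 ≥ 372   (calcium)
  3.1x3 ≥ 1.3   (fibre)
  1x1 ≥ 1   (vitamin C)
  0.1x1 + 1.6x2 + 1.7x3 ≥ 4.7   (iron)
  x3 ≤ 0.9
  x2 ≤ 0.9
  x1, x2, x3 ≥ 0.
All 3 inputs are positive at the optimum. The iron, the oatmeal cap, the tuna cap requirements are met with equality.
Solving gives x1 = 17.3, x2 = 0.9, x3 = 0.9.
Cost = 1.52·17.3 + 1.57·0.9 + 0.58·0.9 = 28.2310.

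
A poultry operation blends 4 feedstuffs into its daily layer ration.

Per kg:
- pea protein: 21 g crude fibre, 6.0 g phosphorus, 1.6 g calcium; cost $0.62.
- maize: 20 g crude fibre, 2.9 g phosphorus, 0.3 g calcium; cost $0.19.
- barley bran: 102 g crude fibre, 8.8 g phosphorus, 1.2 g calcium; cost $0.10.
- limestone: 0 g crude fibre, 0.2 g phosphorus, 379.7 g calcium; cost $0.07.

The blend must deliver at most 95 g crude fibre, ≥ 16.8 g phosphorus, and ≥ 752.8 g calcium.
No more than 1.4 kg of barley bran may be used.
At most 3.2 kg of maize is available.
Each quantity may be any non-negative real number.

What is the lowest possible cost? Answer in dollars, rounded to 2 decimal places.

$1.41

Let x1 = kg of pea protein, x2 = kg of maize, x3 = kg of barley bran, x4 = kg of limestone.
Minimize 0.62x1 + 0.19x2 + 0.1x3 + 0.07x4 subject to:
  21x1 + 20x2 + 102x3 ≤ 95   (crude fibre)
  6x1 + 2.9x2 + 8.8x3 + 0.2x4 ≥ 16.8   (phosphorus)
  1.6x1 + 0.3x2 + 1.2x3 + 379.7x4 ≥ 752.8   (calcium)
  x3 ≤ 1.4
  x2 ≤ 3.2
  x1, x2, x3, x4 ≥ 0.
The cheapest feasible vertex uses only pea protein, barley bran, limestone; maize is not used. The crude fibre, phosphorus, calcium requirements are met with equality.
So pea protein = 1.96 kg, barley bran = 0.5278 kg, limestone = 1.973 kg.
Cost = 0.62·1.96 + 0.1·0.5278 + 0.07·1.973 = 1.4061.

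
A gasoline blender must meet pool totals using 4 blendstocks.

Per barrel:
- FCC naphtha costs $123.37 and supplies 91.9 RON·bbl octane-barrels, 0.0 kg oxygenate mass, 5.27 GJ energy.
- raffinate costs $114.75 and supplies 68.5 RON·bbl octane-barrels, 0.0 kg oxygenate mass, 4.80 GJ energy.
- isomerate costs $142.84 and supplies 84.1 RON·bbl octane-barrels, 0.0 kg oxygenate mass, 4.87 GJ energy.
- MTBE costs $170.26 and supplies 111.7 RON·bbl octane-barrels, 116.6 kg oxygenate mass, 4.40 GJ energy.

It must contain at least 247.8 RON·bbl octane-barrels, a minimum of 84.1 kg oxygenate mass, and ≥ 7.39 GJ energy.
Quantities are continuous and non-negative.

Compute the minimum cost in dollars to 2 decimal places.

$347.30

Treat it as an LP. Let x1 = barrels of FCC naphtha, x2 = barrels of raffinate, x3 = barrels of isomerate, x4 = barrels of MTBE.
Minimise 123.37x1 + 114.75x2 + 142.84x3 + 170.26x4 s.t.:
  91.9x1 + 68.5x2 + 84.1x3 + 111.7x4 ≥ 247.8   (octane-barrels)
  116.6x4 ≥ 84.1   (oxygenate mass)
  5.27x1 + 4.8x2 + 4.87x3 + 4.4x4 ≥ 7.39   (energy)
  x1, x2, x3, x4 ≥ 0.
The cheapest feasible vertex uses only FCC naphtha, MTBE; raffinate, isomerate are not used. There the octane-barrels and oxygenate mass constraints are tight.
That vertex is x1 = 1.8197, x4 = 0.72127.
Hence cost = 123.37·1.8197 + 170.26·0.72127 = $347.2998.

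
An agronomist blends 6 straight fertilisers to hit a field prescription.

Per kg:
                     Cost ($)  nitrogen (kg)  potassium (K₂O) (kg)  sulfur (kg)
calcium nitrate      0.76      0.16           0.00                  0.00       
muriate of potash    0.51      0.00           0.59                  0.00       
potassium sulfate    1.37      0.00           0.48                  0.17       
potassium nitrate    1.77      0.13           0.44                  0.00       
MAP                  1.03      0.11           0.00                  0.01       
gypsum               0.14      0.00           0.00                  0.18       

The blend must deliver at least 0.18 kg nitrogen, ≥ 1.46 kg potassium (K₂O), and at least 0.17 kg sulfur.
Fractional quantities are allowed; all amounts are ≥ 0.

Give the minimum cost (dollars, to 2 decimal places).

$2.25

Let x1 = kg of calcium nitrate, x2 = kg of muriate of potash, x3 = kg of potassium sulfate, x4 = kg of potassium nitrate, x5 = kg of MAP, x6 = kg of gypsum.
Minimize 0.76x1 + 0.51x2 + 1.37x3 + 1.77x4 + 1.03x5 + 0.14x6 with:
  0.16x1 + 0.13x4 + 0.11x5 ≥ 0.18   (nitrogen)
  0.59x2 + 0.48x3 + 0.44x4 ≥ 1.46   (potassium (K₂O))
  0.17x3 + 0.01x5 + 0.18x6 ≥ 0.17   (sulfur)
  x1, x2, x3, x4, x5, x6 ≥ 0.
The minimum-cost mix takes nothing from potassium sulfate, potassium nitrate, MAP — only calcium nitrate, muriate of potash, gypsum. There the nitrogen, potassium (K₂O), sulfur constraints are tight.
Solving gives x1 = 1.125, x2 = 2.475, x6 = 0.9444.
Cost = 0.76·1.125 + 0.51·2.475 + 0.14·0.9444 = 2.2495.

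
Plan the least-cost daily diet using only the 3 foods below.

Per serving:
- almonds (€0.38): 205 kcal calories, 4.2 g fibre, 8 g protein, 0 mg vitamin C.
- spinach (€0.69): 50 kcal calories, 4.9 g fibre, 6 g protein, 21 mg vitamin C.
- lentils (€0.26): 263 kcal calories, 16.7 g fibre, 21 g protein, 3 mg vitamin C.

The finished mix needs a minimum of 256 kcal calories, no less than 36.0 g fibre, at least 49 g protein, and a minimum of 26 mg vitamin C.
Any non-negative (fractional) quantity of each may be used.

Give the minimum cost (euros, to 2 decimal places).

€1.19

Let x1 = servings of almonds, x2 = servings of spinach, x3 = servings of lentils.
Minimise 0.38x1 + 0.69x2 + 0.26x3 with:
  205x1 + 50x2 + 263x3 ≥ 256   (calories)
  4.2x1 + 4.9x2 + 16.7x3 ≥ 36   (fibre)
  8x1 + 6x2 + 21x3 ≥ 49   (protein)
  21x2 + 3x3 ≥ 26   (vitamin C)
  x1, x2, x3 ≥ 0.
At the optimum only spinach, lentils are positive (almonds = 0). Binding constraints: protein and vitamin C.
So spinach = 0.9433 servings, lentils = 2.064 servings.
Total cost: 0.69·0.9433 + 0.26·2.064 = 1.1875.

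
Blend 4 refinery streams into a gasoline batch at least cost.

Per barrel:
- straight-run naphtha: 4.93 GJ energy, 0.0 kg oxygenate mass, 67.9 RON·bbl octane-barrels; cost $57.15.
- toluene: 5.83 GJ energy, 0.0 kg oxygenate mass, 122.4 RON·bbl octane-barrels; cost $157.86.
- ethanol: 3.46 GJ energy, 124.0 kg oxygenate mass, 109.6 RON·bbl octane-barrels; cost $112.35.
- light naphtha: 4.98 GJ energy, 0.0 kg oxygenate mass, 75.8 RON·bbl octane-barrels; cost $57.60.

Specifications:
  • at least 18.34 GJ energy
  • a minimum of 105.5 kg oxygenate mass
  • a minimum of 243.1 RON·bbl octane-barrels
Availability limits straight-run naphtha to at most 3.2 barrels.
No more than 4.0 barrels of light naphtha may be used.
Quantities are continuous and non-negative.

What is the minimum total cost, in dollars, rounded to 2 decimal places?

$273.66

Let x1 = barrels of straight-run naphtha, x2 = barrels of toluene, x3 = barrels of ethanol, x4 = barrels of light naphtha.
Minimise 57.15x1 + 157.86x2 + 112.35x3 + 57.6x4 s.t.:
  4.93x1 + 5.83x2 + 3.46x3 + 4.98x4 ≥ 18.34   (energy)
  124x3 ≥ 105.5   (oxygenate mass)
  67.9x1 + 122.4x2 + 109.6x3 + 75.8x4 ≥ 243.1   (octane-barrels)
  x1 ≤ 3.2
  x4 ≤ 4
  x1, x2, x3, x4 ≥ 0.
The minimum-cost mix takes nothing from straight-run naphtha, toluene — only ethanol, light naphtha. Binding constraints: energy and oxygenate mass.
Optimal quantities: ethanol = 0.85081 barrels, light naphtha = 3.0916 barrels.
Total cost: 112.35·0.85081 + 57.6·3.0916 = 273.6647.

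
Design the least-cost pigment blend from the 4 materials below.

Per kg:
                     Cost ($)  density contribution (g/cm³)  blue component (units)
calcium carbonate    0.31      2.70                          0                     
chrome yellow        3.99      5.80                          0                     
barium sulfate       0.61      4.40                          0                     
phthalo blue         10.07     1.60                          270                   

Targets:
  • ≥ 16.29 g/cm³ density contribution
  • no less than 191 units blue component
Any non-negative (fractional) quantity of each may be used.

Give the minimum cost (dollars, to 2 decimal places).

$8.86

Treat it as an LP. Let x1 = kg of calcium carbonate, x2 = kg of chrome yellow, x3 = kg of barium sulfate, x4 = kg of phthalo blue.
Minimise 0.31x1 + 3.99x2 + 0.61x3 + 10.07x4 subject to:
  2.7x1 + 5.8x2 + 4.4x3 + 1.6x4 ≥ 16.29   (density contribution)
  270x4 ≥ 191   (blue component)
  x1, x2, x3, x4 ≥ 0.
At the optimum only calcium carbonate, phthalo blue are positive (chrome yellow, barium sulfate = 0). There the density contribution and blue component constraints are tight.
So calcium carbonate = 5.614 kg, phthalo blue = 0.7074 kg.
Hence cost = 0.31·5.614 + 10.07·0.7074 = $8.8639.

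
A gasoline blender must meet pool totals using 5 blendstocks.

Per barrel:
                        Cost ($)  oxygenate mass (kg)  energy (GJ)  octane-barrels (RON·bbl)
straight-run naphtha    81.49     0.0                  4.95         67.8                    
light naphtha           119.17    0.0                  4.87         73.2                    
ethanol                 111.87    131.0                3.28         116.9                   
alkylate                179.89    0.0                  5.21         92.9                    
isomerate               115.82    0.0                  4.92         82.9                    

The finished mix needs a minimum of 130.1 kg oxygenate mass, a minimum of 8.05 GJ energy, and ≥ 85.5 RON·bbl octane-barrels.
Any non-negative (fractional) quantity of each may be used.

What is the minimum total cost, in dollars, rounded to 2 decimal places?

$190.00

Set it up as a linear program. Let x1 = barrels of straight-run naphtha, x2 = barrels of light naphtha, x3 = barrels of ethanol, x4 = barrels of alkylate, x5 = barrels of isomerate.
min 81.49x1 + 119.17x2 + 111.87x3 + 179.89x4 + 115.82x5 subject to:
  131x3 ≥ 130.1   (oxygenate mass)
  4.95x1 + 4.87x2 + 3.28x3 + 5.21x4 + 4.92x5 ≥ 8.05   (energy)
  67.8x1 + 73.2x2 + 116.9x3 + 92.9x4 + 82.9x5 ≥ 85.5   (octane-barrels)
  x1, x2, x3, x4, x5 ≥ 0.
At the optimum only straight-run naphtha, ethanol are positive (light naphtha, alkylate, isomerate = 0). The oxygenate mass and energy requirements are met with equality.
Optimal quantities: straight-run naphtha = 0.9682 barrels, ethanol = 0.9931 barrels.
Cost = 81.49·0.9682 + 111.87·0.9931 = 189.9967.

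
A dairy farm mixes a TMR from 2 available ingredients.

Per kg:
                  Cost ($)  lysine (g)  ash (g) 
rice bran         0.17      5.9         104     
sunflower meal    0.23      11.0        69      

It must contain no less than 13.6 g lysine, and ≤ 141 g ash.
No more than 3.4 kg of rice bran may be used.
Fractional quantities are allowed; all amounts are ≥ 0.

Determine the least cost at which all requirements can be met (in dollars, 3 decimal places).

Treat it as an LP. Let x1 = kg of rice bran, x2 = kg of sunflower meal.
Minimise 0.17x1 + 0.23x2 s.t.:
  5.9x1 + 11x2 ≥ 13.6   (lysine)
  104x1 + 69x2 ≤ 141   (ash)
  x1 ≤ 3.4
  x1, x2 ≥ 0.
The cheapest feasible vertex uses only sunflower meal; rice bran is not used. The lysine requirement is met with equality.
Optimal quantities: sunflower meal = 1.236 kg.
Objective = 0.23·1.236 = 0.28428.

$0.284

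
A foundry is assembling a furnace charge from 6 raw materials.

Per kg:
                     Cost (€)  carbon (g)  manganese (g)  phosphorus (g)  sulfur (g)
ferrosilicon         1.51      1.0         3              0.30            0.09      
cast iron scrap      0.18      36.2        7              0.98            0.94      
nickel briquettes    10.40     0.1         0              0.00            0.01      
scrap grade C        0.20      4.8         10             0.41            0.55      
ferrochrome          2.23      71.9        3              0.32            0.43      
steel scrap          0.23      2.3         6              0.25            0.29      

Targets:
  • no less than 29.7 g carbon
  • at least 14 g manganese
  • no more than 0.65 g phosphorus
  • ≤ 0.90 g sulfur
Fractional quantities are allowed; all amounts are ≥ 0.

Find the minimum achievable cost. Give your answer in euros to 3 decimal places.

€0.969

Let x1 = kg of ferrosilicon, x2 = kg of cast iron scrap, x3 = kg of nickel briquettes, x4 = kg of scrap grade C, x5 = kg of ferrochrome, x6 = kg of steel scrap.
Minimize 1.51x1 + 0.18x2 + 10.4x3 + 0.2x4 + 2.23x5 + 0.23x6 subject to:
  1x1 + 36.2x2 + 0.1x3 + 4.8x4 + 71.9x5 + 2.3x6 ≥ 29.7   (carbon)
  3x1 + 7x2 + 10x4 + 3x5 + 6x6 ≥ 14   (manganese)
  0.3x1 + 0.98x2 + 0.41x4 + 0.32x5 + 0.25x6 ≤ 0.65   (phosphorus)
  0.09x1 + 0.94x2 + 0.01x3 + 0.55x4 + 0.43x5 + 0.29x6 ≤ 0.9   (sulfur)
  x1, x2, x3, x4, x5, x6 ≥ 0.
The optimal basis is {cast iron scrap, scrap grade C, ferrochrome}; ferrosilicon, nickel briquettes, steel scrap drop out. The carbon, manganese, phosphorus requirements are met with equality.
So cast iron scrap = 0.01954 kg, scrap grade C = 1.291 kg, ferrochrome = 0.317 kg.
Total cost: 0.18·0.01954 + 0.2·1.291 + 2.23·0.317 = 0.96863.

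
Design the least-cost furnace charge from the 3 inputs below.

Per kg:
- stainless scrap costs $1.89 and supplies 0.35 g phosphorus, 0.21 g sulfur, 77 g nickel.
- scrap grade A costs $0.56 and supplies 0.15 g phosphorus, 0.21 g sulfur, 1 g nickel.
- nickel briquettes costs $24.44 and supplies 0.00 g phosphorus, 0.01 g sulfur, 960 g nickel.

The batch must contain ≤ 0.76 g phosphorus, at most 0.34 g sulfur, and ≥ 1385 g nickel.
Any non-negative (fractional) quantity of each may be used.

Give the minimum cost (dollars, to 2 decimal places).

$35.15

Treat it as an LP. Let x1 = kg of stainless scrap, x2 = kg of scrap grade A, x3 = kg of nickel briquettes.
Minimize 1.89x1 + 0.56x2 + 24.44x3 s.t.:
  0.35x1 + 0.15x2 ≤ 0.76   (phosphorus)
  0.21x1 + 0.21x2 + 0.01x3 ≤ 0.34   (sulfur)
  77x1 + 1x2 + 960x3 ≥ 1385   (nickel)
  x1, x2, x3 ≥ 0.
At the optimum only stainless scrap, nickel briquettes are positive (scrap grade A = 0). There the sulfur and nickel constraints are tight.
Solving gives x1 = 1.556, x3 = 1.318.
Objective = 1.89·1.556 + 24.44·1.318 = 35.1528.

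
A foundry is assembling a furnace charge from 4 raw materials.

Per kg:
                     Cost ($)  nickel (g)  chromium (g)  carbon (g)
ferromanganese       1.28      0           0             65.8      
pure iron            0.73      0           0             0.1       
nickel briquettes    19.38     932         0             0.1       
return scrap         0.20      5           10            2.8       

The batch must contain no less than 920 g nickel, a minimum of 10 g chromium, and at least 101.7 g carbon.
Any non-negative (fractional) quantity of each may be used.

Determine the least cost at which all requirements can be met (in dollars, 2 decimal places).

$21.15

Set it up as a linear program. Let x1 = kg of ferromanganese, x2 = kg of pure iron, x3 = kg of nickel briquettes, x4 = kg of return scrap.
Minimize 1.28x1 + 0.73x2 + 19.38x3 + 0.2x4 s.t.:
  932x3 + 5x4 ≥ 920   (nickel)
  10x4 ≥ 10   (chromium)
  65.8x1 + 0.1x2 + 0.1x3 + 2.8x4 ≥ 101.7   (carbon)
  x1, x2, x3, x4 ≥ 0.
The cheapest feasible vertex uses only ferromanganese, nickel briquettes, return scrap; pure iron is not used. Binding constraints: nickel, chromium, carbon.
So ferromanganese = 1.502 kg, nickel briquettes = 0.9818 kg, return scrap = 1 kg.
Total cost: 1.28·1.502 + 19.38·0.9818 + 0.2·1 = 21.1498.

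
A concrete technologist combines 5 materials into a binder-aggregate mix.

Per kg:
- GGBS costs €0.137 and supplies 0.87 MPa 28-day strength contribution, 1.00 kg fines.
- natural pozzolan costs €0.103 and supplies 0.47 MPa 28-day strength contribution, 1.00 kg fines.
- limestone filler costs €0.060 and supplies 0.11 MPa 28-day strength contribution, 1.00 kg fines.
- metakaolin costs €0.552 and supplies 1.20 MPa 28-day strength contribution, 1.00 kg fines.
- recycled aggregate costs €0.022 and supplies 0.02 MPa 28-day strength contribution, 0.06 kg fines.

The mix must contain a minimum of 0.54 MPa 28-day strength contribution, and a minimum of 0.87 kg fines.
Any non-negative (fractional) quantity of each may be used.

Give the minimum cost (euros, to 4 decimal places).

€0.0972

Set it up as a linear program. Let x1 = kg of GGBS, x2 = kg of natural pozzolan, x3 = kg of limestone filler, x4 = kg of metakaolin, x5 = kg of recycled aggregate.
min 0.137x1 + 0.103x2 + 0.06x3 + 0.552x4 + 0.022x5 subject to:
  0.87x1 + 0.47x2 + 0.11x3 + 1.2x4 + 0.02x5 ≥ 0.54   (28-day strength contribution)
  1x1 + 1x2 + 1x3 + 1x4 + 0.06x5 ≥ 0.87   (fines)
  x1, x2, x3, x4, x5 ≥ 0.
The minimum-cost mix takes nothing from natural pozzolan, metakaolin, recycled aggregate — only GGBS, limestone filler. The 28-day strength contribution and fines requirements are met with equality.
That vertex is x1 = 0.5846, x3 = 0.2854.
Hence cost = 0.137·0.5846 + 0.06·0.2854 = €0.097214.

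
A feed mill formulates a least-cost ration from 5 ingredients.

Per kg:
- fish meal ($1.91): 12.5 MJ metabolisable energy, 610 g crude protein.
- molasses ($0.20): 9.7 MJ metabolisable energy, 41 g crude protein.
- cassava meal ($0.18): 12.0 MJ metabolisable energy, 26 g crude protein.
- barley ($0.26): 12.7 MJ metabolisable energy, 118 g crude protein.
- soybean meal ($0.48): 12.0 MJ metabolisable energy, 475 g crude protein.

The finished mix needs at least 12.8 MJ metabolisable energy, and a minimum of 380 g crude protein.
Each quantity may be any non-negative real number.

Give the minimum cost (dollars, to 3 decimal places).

$0.427

Let x1 = kg of fish meal, x2 = kg of molasses, x3 = kg of cassava meal, x4 = kg of barley, x5 = kg of soybean meal.
Minimise 1.91x1 + 0.2x2 + 0.18x3 + 0.26x4 + 0.48x5 subject to:
  12.5x1 + 9.7x2 + 12x3 + 12.7x4 + 12x5 ≥ 12.8   (metabolisable energy)
  610x1 + 41x2 + 26x3 + 118x4 + 475x5 ≥ 380   (crude protein)
  x1, x2, x3, x4, x5 ≥ 0.
The optimal basis is {cassava meal, soybean meal}; fish meal, molasses, barley drop out. There the metabolisable energy and crude protein constraints are tight.
Solving gives x3 = 0.2821, x5 = 0.7846.
Hence cost = 0.18·0.2821 + 0.48·0.7846 = $0.42739.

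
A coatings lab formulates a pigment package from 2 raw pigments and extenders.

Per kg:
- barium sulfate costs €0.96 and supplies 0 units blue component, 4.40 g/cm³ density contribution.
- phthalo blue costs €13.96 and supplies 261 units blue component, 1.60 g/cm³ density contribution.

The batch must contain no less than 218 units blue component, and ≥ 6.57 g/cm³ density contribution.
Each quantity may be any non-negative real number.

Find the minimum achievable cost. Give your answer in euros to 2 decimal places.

This is a linear program. Let x1 = kg of barium sulfate, x2 = kg of phthalo blue.
min 0.96x1 + 13.96x2 s.t.:
  261x2 ≥ 218   (blue component)
  4.4x1 + 1.6x2 ≥ 6.57   (density contribution)
  x1, x2 ≥ 0.
Both inputs are positive at the optimum. There the blue component and density contribution constraints are tight.
Optimal quantities: barium sulfate = 1.189 kg, phthalo blue = 0.8352 kg.
Cost = 0.96·1.189 + 13.96·0.8352 = 12.8008.

€12.80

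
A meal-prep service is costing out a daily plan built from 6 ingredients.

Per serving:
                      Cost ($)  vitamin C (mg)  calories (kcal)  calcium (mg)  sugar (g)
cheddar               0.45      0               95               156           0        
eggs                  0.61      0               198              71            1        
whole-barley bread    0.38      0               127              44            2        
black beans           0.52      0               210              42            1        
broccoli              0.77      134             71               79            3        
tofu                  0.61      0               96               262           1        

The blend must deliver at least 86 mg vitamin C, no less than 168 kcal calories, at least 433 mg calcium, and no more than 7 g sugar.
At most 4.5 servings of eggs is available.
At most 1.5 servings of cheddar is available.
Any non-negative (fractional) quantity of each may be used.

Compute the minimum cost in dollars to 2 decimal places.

This is a linear program. Let x1 = servings of cheddar, x2 = servings of eggs, x3 = servings of whole-barley bread, x4 = servings of black beans, x5 = servings of broccoli, x6 = servings of tofu.
Minimise 0.45x1 + 0.61x2 + 0.38x3 + 0.52x4 + 0.77x5 + 0.61x6 s.t.:
  134x5 ≥ 86   (vitamin C)
  95x1 + 198x2 + 127x3 + 210x4 + 71x5 + 96x6 ≥ 168   (calories)
  156x1 + 71x2 + 44x3 + 42x4 + 79x5 + 262x6 ≥ 433   (calcium)
  1x2 + 2x3 + 1x4 + 3x5 + 1x6 ≤ 7   (sugar)
  x2 ≤ 4.5
  x1 ≤ 1.5
  x1, x2, x3, x4, x5, x6 ≥ 0.
The minimum-cost mix takes nothing from cheddar, eggs, whole-barley bread, black beans — only broccoli, tofu. The vitamin C and calcium requirements are met with equality.
Solving gives x5 = 0.6418, x6 = 1.459.
Total cost: 0.77·0.6418 + 0.61·1.459 = 1.3842.

$1.38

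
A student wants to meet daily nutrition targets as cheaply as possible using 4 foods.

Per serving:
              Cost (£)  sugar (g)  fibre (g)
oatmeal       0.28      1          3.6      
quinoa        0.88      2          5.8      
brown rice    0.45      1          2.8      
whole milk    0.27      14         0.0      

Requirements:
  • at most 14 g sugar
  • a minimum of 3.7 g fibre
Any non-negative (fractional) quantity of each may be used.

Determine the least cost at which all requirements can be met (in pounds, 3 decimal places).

Let x1 = servings of oatmeal, x2 = servings of quinoa, x3 = servings of brown rice, x4 = servings of whole milk.
Minimise 0.28x1 + 0.88x2 + 0.45x3 + 0.27x4 s.t.:
  1x1 + 2x2 + 1x3 + 14x4 ≤ 14   (sugar)
  3.6x1 + 5.8x2 + 2.8x3 ≥ 3.7   (fibre)
  x1, x2, x3, x4 ≥ 0.
At the optimum only oatmeal is positive (quinoa, brown rice, whole milk = 0). There the fibre constraint is tight.
So oatmeal = 1.028 servings.
Hence cost = 0.28·1.028 = £0.28784.

£0.288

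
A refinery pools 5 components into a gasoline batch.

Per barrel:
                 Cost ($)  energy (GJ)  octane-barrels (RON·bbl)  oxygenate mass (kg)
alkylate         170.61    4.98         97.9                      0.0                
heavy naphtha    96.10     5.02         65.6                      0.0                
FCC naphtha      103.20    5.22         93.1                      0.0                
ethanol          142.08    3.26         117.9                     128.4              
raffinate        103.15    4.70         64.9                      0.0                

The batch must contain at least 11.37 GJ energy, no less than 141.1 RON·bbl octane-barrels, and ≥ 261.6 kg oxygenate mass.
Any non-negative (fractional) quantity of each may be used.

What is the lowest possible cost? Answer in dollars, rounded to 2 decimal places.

$379.98

Treat it as an LP. Let x1 = barrels of alkylate, x2 = barrels of heavy naphtha, x3 = barrels of FCC naphtha, x4 = barrels of ethanol, x5 = barrels of raffinate.
Minimise 170.61x1 + 96.1x2 + 103.2x3 + 142.08x4 + 103.15x5 subject to:
  4.98x1 + 5.02x2 + 5.22x3 + 3.26x4 + 4.7x5 ≥ 11.37   (energy)
  97.9x1 + 65.6x2 + 93.1x3 + 117.9x4 + 64.9x5 ≥ 141.1   (octane-barrels)
  128.4x4 ≥ 261.6   (oxygenate mass)
  x1, x2, x3, x4, x5 ≥ 0.
The optimal basis is {heavy naphtha, ethanol}; alkylate, FCC naphtha, raffinate drop out. There the energy and oxygenate mass constraints are tight.
Solving gives x2 = 0.941859, x4 = 2.03738.
Cost = 96.1·0.941859 + 142.08·2.03738 = 379.9836.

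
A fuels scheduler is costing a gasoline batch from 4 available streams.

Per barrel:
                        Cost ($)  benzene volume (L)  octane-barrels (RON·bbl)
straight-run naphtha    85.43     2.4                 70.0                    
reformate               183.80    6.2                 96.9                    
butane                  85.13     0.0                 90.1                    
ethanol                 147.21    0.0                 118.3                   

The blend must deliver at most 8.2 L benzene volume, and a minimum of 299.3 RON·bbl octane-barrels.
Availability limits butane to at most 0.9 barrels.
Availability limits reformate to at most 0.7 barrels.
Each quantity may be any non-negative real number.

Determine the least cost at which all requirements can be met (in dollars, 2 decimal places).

Let x1 = barrels of straight-run naphtha, x2 = barrels of reformate, x3 = barrels of butane, x4 = barrels of ethanol.
Minimise 85.43x1 + 183.8x2 + 85.13x3 + 147.21x4 subject to:
  2.4x1 + 6.2x2 ≤ 8.2   (benzene volume)
  70x1 + 96.9x2 + 90.1x3 + 118.3x4 ≥ 299.3   (octane-barrels)
  x3 ≤ 0.9
  x2 ≤ 0.7
  x1, x2, x3, x4 ≥ 0.
The cheapest feasible vertex uses only straight-run naphtha, butane; reformate, ethanol are not used. The octane-barrels and the butane cap requirements are met with equality.
That vertex is x1 = 3.1173, x3 = 0.9.
Objective = 85.43·3.1173 + 85.13·0.9 = 342.9279.

$342.93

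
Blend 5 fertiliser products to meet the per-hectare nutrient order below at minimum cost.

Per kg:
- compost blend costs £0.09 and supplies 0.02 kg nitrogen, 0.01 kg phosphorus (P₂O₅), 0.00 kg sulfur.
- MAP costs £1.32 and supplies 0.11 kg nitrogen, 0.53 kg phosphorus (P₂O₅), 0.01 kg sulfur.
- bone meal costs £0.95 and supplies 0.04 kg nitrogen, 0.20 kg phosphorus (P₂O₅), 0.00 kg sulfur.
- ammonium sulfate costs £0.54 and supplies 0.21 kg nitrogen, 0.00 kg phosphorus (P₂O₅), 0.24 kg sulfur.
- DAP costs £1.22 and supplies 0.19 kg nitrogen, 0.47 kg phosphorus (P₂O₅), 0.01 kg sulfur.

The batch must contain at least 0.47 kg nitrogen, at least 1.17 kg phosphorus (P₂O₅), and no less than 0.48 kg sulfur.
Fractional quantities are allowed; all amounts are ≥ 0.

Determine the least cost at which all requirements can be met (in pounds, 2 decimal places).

£3.94

This is a linear program. Let x1 = kg of compost blend, x2 = kg of MAP, x3 = kg of bone meal, x4 = kg of ammonium sulfate, x5 = kg of DAP.
min 0.09x1 + 1.32x2 + 0.95x3 + 0.54x4 + 1.22x5 with:
  0.02x1 + 0.11x2 + 0.04x3 + 0.21x4 + 0.19x5 ≥ 0.47   (nitrogen)
  0.01x1 + 0.53x2 + 0.2x3 + 0.47x5 ≥ 1.17   (phosphorus (P₂O₅))
  0.01x2 + 0.24x4 + 0.01x5 ≥ 0.48   (sulfur)
  x1, x2, x3, x4, x5 ≥ 0.
At the optimum only MAP, ammonium sulfate are positive (compost blend, bone meal, DAP = 0). Binding constraints: phosphorus (P₂O₅) and sulfur.
Optimal quantities: MAP = 2.208 kg, ammonium sulfate = 1.908 kg.
Objective = 1.32·2.208 + 0.54·1.908 = 3.9449.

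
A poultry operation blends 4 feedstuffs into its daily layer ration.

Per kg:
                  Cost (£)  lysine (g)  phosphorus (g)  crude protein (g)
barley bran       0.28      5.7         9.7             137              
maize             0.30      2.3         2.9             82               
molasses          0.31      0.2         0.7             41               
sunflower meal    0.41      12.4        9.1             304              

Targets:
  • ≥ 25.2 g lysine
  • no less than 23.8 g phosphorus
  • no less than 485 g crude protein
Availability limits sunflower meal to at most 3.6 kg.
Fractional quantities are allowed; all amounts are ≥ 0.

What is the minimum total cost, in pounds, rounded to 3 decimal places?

Set it up as a linear program. Let x1 = kg of barley bran, x2 = kg of maize, x3 = kg of molasses, x4 = kg of sunflower meal.
min 0.28x1 + 0.3x2 + 0.31x3 + 0.41x4 subject to:
  5.7x1 + 2.3x2 + 0.2x3 + 12.4x4 ≥ 25.2   (lysine)
  9.7x1 + 2.9x2 + 0.7x3 + 9.1x4 ≥ 23.8   (phosphorus)
  137x1 + 82x2 + 41x3 + 304x4 ≥ 485   (crude protein)
  x4 ≤ 3.6
  x1, x2, x3, x4 ≥ 0.
At the optimum only barley bran, sunflower meal are positive (maize, molasses = 0). The lysine and phosphorus requirements are met with equality.
Solving gives x1 = 0.9618, x4 = 1.59.
Hence cost = 0.28·0.9618 + 0.41·1.59 = £0.92120.

£0.921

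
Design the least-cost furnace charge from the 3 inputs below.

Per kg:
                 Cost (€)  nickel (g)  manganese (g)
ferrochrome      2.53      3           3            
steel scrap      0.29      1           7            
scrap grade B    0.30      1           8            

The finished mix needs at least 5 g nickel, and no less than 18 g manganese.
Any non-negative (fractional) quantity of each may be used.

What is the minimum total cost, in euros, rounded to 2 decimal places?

€1.45

This is a linear program. Let x1 = kg of ferrochrome, x2 = kg of steel scrap, x3 = kg of scrap grade B.
Minimise 2.53x1 + 0.29x2 + 0.3x3 with:
  3x1 + 1x2 + 1x3 ≥ 5   (nickel)
  3x1 + 7x2 + 8x3 ≥ 18   (manganese)
  x1, x2, x3 ≥ 0.
At the optimum only steel scrap is positive (ferrochrome, scrap grade B = 0). There the nickel constraint is tight.
So steel scrap = 5 kg.
Objective = 0.29·5 = 1.4500.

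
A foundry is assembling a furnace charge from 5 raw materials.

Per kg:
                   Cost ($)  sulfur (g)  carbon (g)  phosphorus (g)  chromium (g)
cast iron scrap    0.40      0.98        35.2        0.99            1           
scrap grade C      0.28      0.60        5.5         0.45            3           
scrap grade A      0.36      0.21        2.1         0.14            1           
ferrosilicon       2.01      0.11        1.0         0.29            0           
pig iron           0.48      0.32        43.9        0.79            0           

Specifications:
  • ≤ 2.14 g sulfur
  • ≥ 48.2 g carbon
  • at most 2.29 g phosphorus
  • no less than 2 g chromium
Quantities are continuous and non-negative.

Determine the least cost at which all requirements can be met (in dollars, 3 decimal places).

$0.596

Set it up as a linear program. Let x1 = kg of cast iron scrap, x2 = kg of scrap grade C, x3 = kg of scrap grade A, x4 = kg of ferrosilicon, x5 = kg of pig iron.
Minimize 0.4x1 + 0.28x2 + 0.36x3 + 2.01x4 + 0.48x5 with:
  0.98x1 + 0.6x2 + 0.21x3 + 0.11x4 + 0.32x5 ≤ 2.14   (sulfur)
  35.2x1 + 5.5x2 + 2.1x3 + 1x4 + 43.9x5 ≥ 48.2   (carbon)
  0.99x1 + 0.45x2 + 0.14x3 + 0.29x4 + 0.79x5 ≤ 2.29   (phosphorus)
  1x1 + 3x2 + 1x3 ≥ 2   (chromium)
  x1, x2, x3, x4, x5 ≥ 0.
The optimal basis is {cast iron scrap, scrap grade C}; scrap grade A, ferrosilicon, pig iron drop out. There the carbon and chromium constraints are tight.
Solving gives x1 = 1.335, x2 = 0.2218.
Hence cost = 0.4·1.335 + 0.28·0.2218 = $0.59610.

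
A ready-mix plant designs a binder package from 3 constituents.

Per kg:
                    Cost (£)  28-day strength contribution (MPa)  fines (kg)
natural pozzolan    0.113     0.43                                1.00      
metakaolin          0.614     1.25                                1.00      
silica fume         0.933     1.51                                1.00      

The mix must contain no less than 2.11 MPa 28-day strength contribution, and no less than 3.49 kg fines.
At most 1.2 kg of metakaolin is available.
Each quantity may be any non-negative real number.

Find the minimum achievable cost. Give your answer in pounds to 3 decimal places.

£0.554

Treat it as an LP. Let x1 = kg of natural pozzolan, x2 = kg of metakaolin, x3 = kg of silica fume.
Minimise 0.113x1 + 0.614x2 + 0.933x3 s.t.:
  0.43x1 + 1.25x2 + 1.51x3 ≥ 2.11   (28-day strength contribution)
  1x1 + 1x2 + 1x3 ≥ 3.49   (fines)
  x2 ≤ 1.2
  x1, x2, x3 ≥ 0.
The optimal basis is {natural pozzolan}; metakaolin, silica fume drop out. There the 28-day strength contribution constraint is tight.
So natural pozzolan = 4.907 kg.
Total cost: 0.113·4.907 = 0.55449.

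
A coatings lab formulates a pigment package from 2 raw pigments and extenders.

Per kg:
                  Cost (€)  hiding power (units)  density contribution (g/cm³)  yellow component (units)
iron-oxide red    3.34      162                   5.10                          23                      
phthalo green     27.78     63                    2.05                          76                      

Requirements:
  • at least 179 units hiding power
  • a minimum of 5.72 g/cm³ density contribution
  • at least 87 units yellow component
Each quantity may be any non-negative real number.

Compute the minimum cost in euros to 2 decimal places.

Treat it as an LP. Let x1 = kg of iron-oxide red, x2 = kg of phthalo green.
Minimise 3.34x1 + 27.78x2 subject to:
  162x1 + 63x2 ≥ 179   (hiding power)
  5.1x1 + 2.05x2 ≥ 5.72   (density contribution)
  23x1 + 76x2 ≥ 87   (yellow component)
  x1, x2 ≥ 0.
The minimum-cost mix takes nothing from phthalo green — only iron-oxide red. The yellow component requirement is met with equality.
Solving gives x1 = 3.7826.
Total cost: 3.34·3.7826 = 12.6339.

€12.63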